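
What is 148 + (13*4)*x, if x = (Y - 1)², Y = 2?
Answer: 200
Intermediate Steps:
x = 1 (x = (2 - 1)² = 1² = 1)
148 + (13*4)*x = 148 + (13*4)*1 = 148 + 52*1 = 148 + 52 = 200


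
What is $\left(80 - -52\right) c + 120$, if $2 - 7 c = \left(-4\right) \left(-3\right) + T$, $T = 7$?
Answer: $- \frac{1404}{7} \approx -200.57$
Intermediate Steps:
$c = - \frac{17}{7}$ ($c = \frac{2}{7} - \frac{\left(-4\right) \left(-3\right) + 7}{7} = \frac{2}{7} - \frac{12 + 7}{7} = \frac{2}{7} - \frac{19}{7} = - \frac{17}{7} \approx -2.4286$)
$\left(80 - -52\right) c + 120 = \left(80 - -52\right) \left(- \frac{17}{7}\right) + 120 = \left(80 + 52\right) \left(- \frac{17}{7}\right) + 120 = 132 \left(- \frac{17}{7}\right) + 120 = - \frac{2244}{7} + 120 = - \frac{1404}{7}$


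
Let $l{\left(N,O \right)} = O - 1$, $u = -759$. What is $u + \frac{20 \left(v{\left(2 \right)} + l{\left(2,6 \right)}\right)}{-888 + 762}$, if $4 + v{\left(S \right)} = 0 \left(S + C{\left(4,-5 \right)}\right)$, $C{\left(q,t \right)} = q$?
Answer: $- \frac{47827}{63} \approx -759.16$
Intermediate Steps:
$l{\left(N,O \right)} = -1 + O$
$v{\left(S \right)} = -4$ ($v{\left(S \right)} = -4 + 0 \left(S + 4\right) = -4 + 0 \left(4 + S\right) = -4 + 0 = -4$)
$u + \frac{20 \left(v{\left(2 \right)} + l{\left(2,6 \right)}\right)}{-888 + 762} = -759 + \frac{20 \left(-4 + \left(-1 + 6\right)\right)}{-888 + 762} = -759 + \frac{20 \left(-4 + 5\right)}{-126} = -759 + 20 \cdot 1 \left(- \frac{1}{126}\right) = -759 + 20 \left(- \frac{1}{126}\right) = -759 - \frac{10}{63} = - \frac{47827}{63}$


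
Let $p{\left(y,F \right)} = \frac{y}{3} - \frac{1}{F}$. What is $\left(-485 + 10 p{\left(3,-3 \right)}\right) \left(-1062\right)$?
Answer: $500910$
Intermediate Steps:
$p{\left(y,F \right)} = - \frac{1}{F} + \frac{y}{3}$ ($p{\left(y,F \right)} = y \frac{1}{3} - \frac{1}{F} = \frac{y}{3} - \frac{1}{F} = - \frac{1}{F} + \frac{y}{3}$)
$\left(-485 + 10 p{\left(3,-3 \right)}\right) \left(-1062\right) = \left(-485 + 10 \left(- \frac{1}{-3} + \frac{1}{3} \cdot 3\right)\right) \left(-1062\right) = \left(-485 + 10 \left(\left(-1\right) \left(- \frac{1}{3}\right) + 1\right)\right) \left(-1062\right) = \left(-485 + 10 \left(\frac{1}{3} + 1\right)\right) \left(-1062\right) = \left(-485 + 10 \cdot \frac{4}{3}\right) \left(-1062\right) = \left(-485 + \frac{40}{3}\right) \left(-1062\right) = \left(- \frac{1415}{3}\right) \left(-1062\right) = 500910$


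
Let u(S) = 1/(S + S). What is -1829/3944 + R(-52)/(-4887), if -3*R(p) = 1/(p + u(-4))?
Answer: -11181873625/24112184328 ≈ -0.46374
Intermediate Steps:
u(S) = 1/(2*S)
R(p) = -1/(3*(-⅛ + p)) (R(p) = -1/(3*(p + (½)/(-4))) = -1/(3*(p + (½)*(-¼))) = -1/(3*(p - ⅛)) = -1/(3*(-⅛ + p)))
-1829/3944 + R(-52)/(-4887) = -1829/3944 - 8/(-3 + 24*(-52))/(-4887) = -1829*1/3944 - 8/(-3 - 1248)*(-1/4887) = -1829/3944 - 8/(-1251)*(-1/4887) = -1829/3944 - 8*(-1/1251)*(-1/4887) = -1829/3944 + (8/1251)*(-1/4887) = -1829/3944 - 8/6113637 = -11181873625/24112184328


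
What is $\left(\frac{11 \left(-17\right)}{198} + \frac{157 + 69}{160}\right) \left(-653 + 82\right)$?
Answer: $- \frac{192427}{720} \approx -267.26$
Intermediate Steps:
$\left(\frac{11 \left(-17\right)}{198} + \frac{157 + 69}{160}\right) \left(-653 + 82\right) = \left(\left(-187\right) \frac{1}{198} + 226 \cdot \frac{1}{160}\right) \left(-571\right) = \left(- \frac{17}{18} + \frac{113}{80}\right) \left(-571\right) = \frac{337}{720} \left(-571\right) = - \frac{192427}{720}$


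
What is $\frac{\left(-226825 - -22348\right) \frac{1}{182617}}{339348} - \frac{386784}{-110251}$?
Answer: $\frac{7989752663378539}{2277444385967572} \approx 3.5082$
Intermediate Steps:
$\frac{\left(-226825 - -22348\right) \frac{1}{182617}}{339348} - \frac{386784}{-110251} = \left(-226825 + 22348\right) \frac{1}{182617} \cdot \frac{1}{339348} - - \frac{386784}{110251} = \left(-204477\right) \frac{1}{182617} \cdot \frac{1}{339348} + \frac{386784}{110251} = \left(- \frac{204477}{182617}\right) \frac{1}{339348} + \frac{386784}{110251} = - \frac{68159}{20656904572} + \frac{386784}{110251} = \frac{7989752663378539}{2277444385967572}$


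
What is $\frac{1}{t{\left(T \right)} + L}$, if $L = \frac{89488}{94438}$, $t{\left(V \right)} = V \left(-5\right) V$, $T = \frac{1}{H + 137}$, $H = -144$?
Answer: $\frac{2313731}{1956361} \approx 1.1827$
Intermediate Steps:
$T = - \frac{1}{7}$ ($T = \frac{1}{-144 + 137} = \frac{1}{-7} = - \frac{1}{7} \approx -0.14286$)
$t{\left(V \right)} = - 5 V^{2}$ ($t{\left(V \right)} = - 5 V V = - 5 V^{2}$)
$L = \frac{44744}{47219}$ ($L = 89488 \cdot \frac{1}{94438} = \frac{44744}{47219} \approx 0.94758$)
$\frac{1}{t{\left(T \right)} + L} = \frac{1}{- 5 \left(- \frac{1}{7}\right)^{2} + \frac{44744}{47219}} = \frac{1}{\left(-5\right) \frac{1}{49} + \frac{44744}{47219}} = \frac{1}{- \frac{5}{49} + \frac{44744}{47219}} = \frac{1}{\frac{1956361}{2313731}} = \frac{2313731}{1956361}$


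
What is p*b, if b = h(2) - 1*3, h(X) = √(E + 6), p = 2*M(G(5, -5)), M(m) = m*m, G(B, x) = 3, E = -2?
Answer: -18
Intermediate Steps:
M(m) = m²
p = 18 (p = 2*3² = 2*9 = 18)
h(X) = 2 (h(X) = √(-2 + 6) = √4 = 2)
b = -1 (b = 2 - 1*3 = 2 - 3 = -1)
p*b = 18*(-1) = -18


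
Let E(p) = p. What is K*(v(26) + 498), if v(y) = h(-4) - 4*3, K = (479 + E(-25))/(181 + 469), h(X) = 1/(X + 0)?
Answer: 441061/1300 ≈ 339.28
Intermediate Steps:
h(X) = 1/X
K = 227/325 (K = (479 - 25)/(181 + 469) = 454/650 = 454*(1/650) = 227/325 ≈ 0.69846)
v(y) = -49/4 (v(y) = 1/(-4) - 4*3 = -1/4 - 12 = -49/4)
K*(v(26) + 498) = 227*(-49/4 + 498)/325 = (227/325)*(1943/4) = 441061/1300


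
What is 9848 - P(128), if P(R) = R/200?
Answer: 246184/25 ≈ 9847.4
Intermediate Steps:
P(R) = R/200 (P(R) = R*(1/200) = R/200)
9848 - P(128) = 9848 - 128/200 = 9848 - 1*16/25 = 9848 - 16/25 = 246184/25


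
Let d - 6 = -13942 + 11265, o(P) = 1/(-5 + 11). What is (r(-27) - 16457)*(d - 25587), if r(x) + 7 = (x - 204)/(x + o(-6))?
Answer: 10694918292/23 ≈ 4.6500e+8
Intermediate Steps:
o(P) = ⅙ (o(P) = 1/6 = ⅙)
r(x) = -7 + (-204 + x)/(⅙ + x) (r(x) = -7 + (x - 204)/(x + ⅙) = -7 + (-204 + x)/(⅙ + x))
d = -2671 (d = 6 + (-13942 + 11265) = 6 - 2677 = -2671)
(r(-27) - 16457)*(d - 25587) = ((-1231 - 36*(-27))/(1 + 6*(-27)) - 16457)*(-2671 - 25587) = ((-1231 + 972)/(1 - 162) - 16457)*(-28258) = (-259/(-161) - 16457)*(-28258) = (-1/161*(-259) - 16457)*(-28258) = (37/23 - 16457)*(-28258) = -378474/23*(-28258) = 10694918292/23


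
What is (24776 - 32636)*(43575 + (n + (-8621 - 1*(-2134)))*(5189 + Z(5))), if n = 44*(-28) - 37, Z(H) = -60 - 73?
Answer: 307882181460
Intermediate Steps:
Z(H) = -133
n = -1269 (n = -1232 - 37 = -1269)
(24776 - 32636)*(43575 + (n + (-8621 - 1*(-2134)))*(5189 + Z(5))) = (24776 - 32636)*(43575 + (-1269 + (-8621 - 1*(-2134)))*(5189 - 133)) = -7860*(43575 + (-1269 + (-8621 + 2134))*5056) = -7860*(43575 + (-1269 - 6487)*5056) = -7860*(43575 - 7756*5056) = -7860*(43575 - 39214336) = -7860*(-39170761) = 307882181460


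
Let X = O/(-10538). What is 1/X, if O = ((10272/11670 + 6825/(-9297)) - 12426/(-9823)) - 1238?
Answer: 32838999663030/3853515169639 ≈ 8.5218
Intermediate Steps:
O = -3853515169639/3116245935 (O = ((10272*(1/11670) + 6825*(-1/9297)) - 12426*(-1/9823)) - 1238 = ((1712/1945 - 2275/3099) + 654/517) - 1238 = (880613/6027555 + 654/517) - 1238 = 4397297891/3116245935 - 1238 = -3853515169639/3116245935 ≈ -1236.6)
X = 3853515169639/32838999663030 (X = -3853515169639/3116245935/(-10538) = -3853515169639/3116245935*(-1/10538) = 3853515169639/32838999663030 ≈ 0.11735)
1/X = 1/(3853515169639/32838999663030) = 32838999663030/3853515169639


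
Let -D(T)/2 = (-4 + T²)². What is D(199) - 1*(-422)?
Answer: -3135844396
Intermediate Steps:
D(T) = -2*(-4 + T²)²
D(199) - 1*(-422) = -2*(-4 + 199²)² - 1*(-422) = -2*(-4 + 39601)² + 422 = -2*39597² + 422 = -2*1567922409 + 422 = -3135844818 + 422 = -3135844396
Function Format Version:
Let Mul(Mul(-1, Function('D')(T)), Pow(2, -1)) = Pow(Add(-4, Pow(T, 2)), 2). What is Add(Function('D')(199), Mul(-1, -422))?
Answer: -3135844396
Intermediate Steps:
Function('D')(T) = Mul(-2, Pow(Add(-4, Pow(T, 2)), 2))
Add(Function('D')(199), Mul(-1, -422)) = Add(Mul(-2, Pow(Add(-4, Pow(199, 2)), 2)), Mul(-1, -422)) = Add(Mul(-2, Pow(Add(-4, 39601), 2)), 422) = Add(Mul(-2, Pow(39597, 2)), 422) = Add(Mul(-2, 1567922409), 422) = Add(-3135844818, 422) = -3135844396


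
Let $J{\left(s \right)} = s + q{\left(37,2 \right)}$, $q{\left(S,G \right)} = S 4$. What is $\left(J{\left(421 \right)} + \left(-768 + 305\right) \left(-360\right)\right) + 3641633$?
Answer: $3808882$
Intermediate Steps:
$q{\left(S,G \right)} = 4 S$
$J{\left(s \right)} = 148 + s$ ($J{\left(s \right)} = s + 4 \cdot 37 = s + 148 = 148 + s$)
$\left(J{\left(421 \right)} + \left(-768 + 305\right) \left(-360\right)\right) + 3641633 = \left(\left(148 + 421\right) + \left(-768 + 305\right) \left(-360\right)\right) + 3641633 = \left(569 - -166680\right) + 3641633 = \left(569 + 166680\right) + 3641633 = 167249 + 3641633 = 3808882$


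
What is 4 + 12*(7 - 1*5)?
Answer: 28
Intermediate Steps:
4 + 12*(7 - 1*5) = 4 + 12*(7 - 5) = 4 + 12*2 = 4 + 24 = 28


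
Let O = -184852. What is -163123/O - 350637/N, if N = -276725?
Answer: 109956162899/51153169700 ≈ 2.1495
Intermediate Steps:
-163123/O - 350637/N = -163123/(-184852) - 350637/(-276725) = -163123*(-1/184852) - 350637*(-1/276725) = 163123/184852 + 350637/276725 = 109956162899/51153169700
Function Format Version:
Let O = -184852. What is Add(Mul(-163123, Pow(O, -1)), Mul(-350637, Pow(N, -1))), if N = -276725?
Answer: Rational(109956162899, 51153169700) ≈ 2.1495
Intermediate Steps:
Add(Mul(-163123, Pow(O, -1)), Mul(-350637, Pow(N, -1))) = Add(Mul(-163123, Pow(-184852, -1)), Mul(-350637, Pow(-276725, -1))) = Add(Mul(-163123, Rational(-1, 184852)), Mul(-350637, Rational(-1, 276725))) = Add(Rational(163123, 184852), Rational(350637, 276725)) = Rational(109956162899, 51153169700)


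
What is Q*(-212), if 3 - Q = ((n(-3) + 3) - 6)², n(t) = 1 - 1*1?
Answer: 1272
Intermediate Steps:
n(t) = 0 (n(t) = 1 - 1 = 0)
Q = -6 (Q = 3 - ((0 + 3) - 6)² = 3 - (3 - 6)² = 3 - 1*(-3)² = 3 - 1*9 = 3 - 9 = -6)
Q*(-212) = -6*(-212) = 1272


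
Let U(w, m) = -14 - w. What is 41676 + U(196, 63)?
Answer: 41466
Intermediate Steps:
41676 + U(196, 63) = 41676 + (-14 - 1*196) = 41676 + (-14 - 196) = 41676 - 210 = 41466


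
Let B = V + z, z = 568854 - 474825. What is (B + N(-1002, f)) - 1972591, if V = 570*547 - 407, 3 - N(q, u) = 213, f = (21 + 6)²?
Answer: -1567389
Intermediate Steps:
z = 94029
f = 729 (f = 27² = 729)
N(q, u) = -210 (N(q, u) = 3 - 1*213 = 3 - 213 = -210)
V = 311383 (V = 311790 - 407 = 311383)
B = 405412 (B = 311383 + 94029 = 405412)
(B + N(-1002, f)) - 1972591 = (405412 - 210) - 1972591 = 405202 - 1972591 = -1567389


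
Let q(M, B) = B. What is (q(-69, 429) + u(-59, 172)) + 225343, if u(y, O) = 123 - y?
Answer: 225954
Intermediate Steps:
(q(-69, 429) + u(-59, 172)) + 225343 = (429 + (123 - 1*(-59))) + 225343 = (429 + (123 + 59)) + 225343 = (429 + 182) + 225343 = 611 + 225343 = 225954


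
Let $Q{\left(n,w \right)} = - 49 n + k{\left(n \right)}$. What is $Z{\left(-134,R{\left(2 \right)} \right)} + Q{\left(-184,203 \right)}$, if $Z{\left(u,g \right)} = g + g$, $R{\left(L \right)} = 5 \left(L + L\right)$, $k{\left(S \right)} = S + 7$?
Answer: $8879$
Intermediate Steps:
$k{\left(S \right)} = 7 + S$
$Q{\left(n,w \right)} = 7 - 48 n$ ($Q{\left(n,w \right)} = - 49 n + \left(7 + n\right) = 7 - 48 n$)
$R{\left(L \right)} = 10 L$ ($R{\left(L \right)} = 5 \cdot 2 L = 10 L$)
$Z{\left(u,g \right)} = 2 g$
$Z{\left(-134,R{\left(2 \right)} \right)} + Q{\left(-184,203 \right)} = 2 \cdot 10 \cdot 2 + \left(7 - -8832\right) = 2 \cdot 20 + \left(7 + 8832\right) = 40 + 8839 = 8879$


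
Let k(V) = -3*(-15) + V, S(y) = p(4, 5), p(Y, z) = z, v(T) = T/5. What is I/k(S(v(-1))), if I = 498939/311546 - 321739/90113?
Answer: -55275608387/1403717234900 ≈ -0.039378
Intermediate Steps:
v(T) = T/5 (v(T) = T*(1/5) = T/5)
I = -55275608387/28074344698 (I = 498939*(1/311546) - 321739*1/90113 = 498939/311546 - 321739/90113 = -55275608387/28074344698 ≈ -1.9689)
S(y) = 5
k(V) = 45 + V
I/k(S(v(-1))) = -55275608387/(28074344698*(45 + 5)) = -55275608387/28074344698/50 = -55275608387/28074344698*1/50 = -55275608387/1403717234900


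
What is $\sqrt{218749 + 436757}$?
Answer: $3 \sqrt{72834} \approx 809.63$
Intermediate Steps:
$\sqrt{218749 + 436757} = \sqrt{655506} = 3 \sqrt{72834}$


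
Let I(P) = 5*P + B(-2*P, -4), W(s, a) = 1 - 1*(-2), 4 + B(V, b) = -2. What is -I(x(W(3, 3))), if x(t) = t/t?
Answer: 1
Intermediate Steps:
B(V, b) = -6 (B(V, b) = -4 - 2 = -6)
W(s, a) = 3 (W(s, a) = 1 + 2 = 3)
x(t) = 1
I(P) = -6 + 5*P (I(P) = 5*P - 6 = -6 + 5*P)
-I(x(W(3, 3))) = -(-6 + 5*1) = -(-6 + 5) = -1*(-1) = 1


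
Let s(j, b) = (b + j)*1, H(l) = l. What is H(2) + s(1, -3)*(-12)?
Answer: 26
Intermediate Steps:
s(j, b) = b + j
H(2) + s(1, -3)*(-12) = 2 + (-3 + 1)*(-12) = 2 - 2*(-12) = 2 + 24 = 26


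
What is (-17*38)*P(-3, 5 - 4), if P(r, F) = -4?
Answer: 2584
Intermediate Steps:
(-17*38)*P(-3, 5 - 4) = -17*38*(-4) = -646*(-4) = 2584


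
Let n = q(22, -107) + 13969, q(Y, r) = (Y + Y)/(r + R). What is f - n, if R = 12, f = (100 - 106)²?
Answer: -1323591/95 ≈ -13933.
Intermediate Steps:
f = 36 (f = (-6)² = 36)
q(Y, r) = 2*Y/(12 + r) (q(Y, r) = (Y + Y)/(r + 12) = (2*Y)/(12 + r) = 2*Y/(12 + r))
n = 1327011/95 (n = 2*22/(12 - 107) + 13969 = 2*22/(-95) + 13969 = 2*22*(-1/95) + 13969 = -44/95 + 13969 = 1327011/95 ≈ 13969.)
f - n = 36 - 1*1327011/95 = 36 - 1327011/95 = -1323591/95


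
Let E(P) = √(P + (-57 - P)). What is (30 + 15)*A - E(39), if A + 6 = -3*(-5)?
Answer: 405 - I*√57 ≈ 405.0 - 7.5498*I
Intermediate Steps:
E(P) = I*√57 (E(P) = √(-57) = I*√57)
A = 9 (A = -6 - 3*(-5) = -6 + 15 = 9)
(30 + 15)*A - E(39) = (30 + 15)*9 - I*√57 = 45*9 - I*√57 = 405 - I*√57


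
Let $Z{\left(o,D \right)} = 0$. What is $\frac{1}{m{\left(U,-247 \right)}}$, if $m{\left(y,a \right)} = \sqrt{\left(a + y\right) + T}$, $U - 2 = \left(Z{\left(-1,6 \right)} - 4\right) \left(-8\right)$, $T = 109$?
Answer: $- \frac{i \sqrt{26}}{52} \approx - 0.098058 i$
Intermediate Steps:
$U = 34$ ($U = 2 + \left(0 - 4\right) \left(-8\right) = 2 - -32 = 2 + 32 = 34$)
$m{\left(y,a \right)} = \sqrt{109 + a + y}$ ($m{\left(y,a \right)} = \sqrt{\left(a + y\right) + 109} = \sqrt{109 + a + y}$)
$\frac{1}{m{\left(U,-247 \right)}} = \frac{1}{\sqrt{109 - 247 + 34}} = \frac{1}{\sqrt{-104}} = \frac{1}{2 i \sqrt{26}} = - \frac{i \sqrt{26}}{52}$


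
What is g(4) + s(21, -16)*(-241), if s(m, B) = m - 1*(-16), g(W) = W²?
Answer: -8901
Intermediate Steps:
s(m, B) = 16 + m (s(m, B) = m + 16 = 16 + m)
g(4) + s(21, -16)*(-241) = 4² + (16 + 21)*(-241) = 16 + 37*(-241) = 16 - 8917 = -8901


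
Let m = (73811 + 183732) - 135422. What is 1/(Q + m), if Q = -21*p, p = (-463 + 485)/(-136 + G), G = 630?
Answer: 247/30163656 ≈ 8.1887e-6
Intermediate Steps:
p = 11/247 (p = (-463 + 485)/(-136 + 630) = 22/494 = 22*(1/494) = 11/247 ≈ 0.044534)
Q = -231/247 (Q = -21*11/247 = -231/247 ≈ -0.93522)
m = 122121 (m = 257543 - 135422 = 122121)
1/(Q + m) = 1/(-231/247 + 122121) = 1/(30163656/247) = 247/30163656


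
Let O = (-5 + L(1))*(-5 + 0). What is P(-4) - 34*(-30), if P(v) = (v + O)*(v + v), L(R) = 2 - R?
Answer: 892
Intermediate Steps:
O = 20 (O = (-5 + (2 - 1*1))*(-5 + 0) = (-5 + (2 - 1))*(-5) = (-5 + 1)*(-5) = -4*(-5) = 20)
P(v) = 2*v*(20 + v) (P(v) = (v + 20)*(v + v) = (20 + v)*(2*v) = 2*v*(20 + v))
P(-4) - 34*(-30) = 2*(-4)*(20 - 4) - 34*(-30) = 2*(-4)*16 + 1020 = -128 + 1020 = 892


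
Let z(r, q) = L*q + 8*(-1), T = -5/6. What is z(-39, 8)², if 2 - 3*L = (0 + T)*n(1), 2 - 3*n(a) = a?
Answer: 2704/729 ≈ 3.7092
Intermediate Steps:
T = -⅚ (T = -5*⅙ = -⅚ ≈ -0.83333)
n(a) = ⅔ - a/3
L = 41/54 (L = ⅔ - (0 - ⅚)*(⅔ - ⅓*1)/3 = ⅔ - (-5)*(⅔ - ⅓)/18 = ⅔ - (-5)/(18*3) = ⅔ - ⅓*(-5/18) = ⅔ + 5/54 = 41/54 ≈ 0.75926)
z(r, q) = -8 + 41*q/54 (z(r, q) = 41*q/54 + 8*(-1) = 41*q/54 - 8 = -8 + 41*q/54)
z(-39, 8)² = (-8 + (41/54)*8)² = (-8 + 164/27)² = (-52/27)² = 2704/729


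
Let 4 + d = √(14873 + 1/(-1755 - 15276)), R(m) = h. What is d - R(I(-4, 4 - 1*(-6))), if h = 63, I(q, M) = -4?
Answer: -67 + √4313987417922/17031 ≈ 54.955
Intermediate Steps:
R(m) = 63
d = -4 + √4313987417922/17031 (d = -4 + √(14873 + 1/(-1755 - 15276)) = -4 + √(14873 + 1/(-17031)) = -4 + √(14873 - 1/17031) = -4 + √(253302062/17031) = -4 + √4313987417922/17031 ≈ 117.95)
d - R(I(-4, 4 - 1*(-6))) = (-4 + √4313987417922/17031) - 1*63 = (-4 + √4313987417922/17031) - 63 = -67 + √4313987417922/17031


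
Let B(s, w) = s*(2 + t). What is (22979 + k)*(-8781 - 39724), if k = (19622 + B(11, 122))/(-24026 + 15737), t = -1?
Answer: -9237937219490/8289 ≈ -1.1145e+9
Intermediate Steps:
B(s, w) = s (B(s, w) = s*(2 - 1) = s*1 = s)
k = -19633/8289 (k = (19622 + 11)/(-24026 + 15737) = 19633/(-8289) = 19633*(-1/8289) = -19633/8289 ≈ -2.3686)
(22979 + k)*(-8781 - 39724) = (22979 - 19633/8289)*(-8781 - 39724) = (190453298/8289)*(-48505) = -9237937219490/8289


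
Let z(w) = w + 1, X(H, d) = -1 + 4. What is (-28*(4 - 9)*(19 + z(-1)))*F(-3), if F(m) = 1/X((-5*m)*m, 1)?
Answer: 2660/3 ≈ 886.67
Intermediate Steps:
X(H, d) = 3
z(w) = 1 + w
F(m) = ⅓ (F(m) = 1/3 = ⅓)
(-28*(4 - 9)*(19 + z(-1)))*F(-3) = -28*(4 - 9)*(19 + (1 - 1))*(⅓) = -(-140)*(19 + 0)*(⅓) = -(-140)*19*(⅓) = -28*(-95)*(⅓) = 2660*(⅓) = 2660/3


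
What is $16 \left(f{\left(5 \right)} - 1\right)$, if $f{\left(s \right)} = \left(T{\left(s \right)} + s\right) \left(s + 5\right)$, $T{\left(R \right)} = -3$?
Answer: $304$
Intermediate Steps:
$f{\left(s \right)} = \left(-3 + s\right) \left(5 + s\right)$ ($f{\left(s \right)} = \left(-3 + s\right) \left(s + 5\right) = \left(-3 + s\right) \left(5 + s\right)$)
$16 \left(f{\left(5 \right)} - 1\right) = 16 \left(\left(-15 + 5^{2} + 2 \cdot 5\right) - 1\right) = 16 \left(\left(-15 + 25 + 10\right) - 1\right) = 16 \left(20 - 1\right) = 16 \cdot 19 = 304$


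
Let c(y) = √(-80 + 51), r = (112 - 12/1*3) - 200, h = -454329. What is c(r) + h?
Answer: -454329 + I*√29 ≈ -4.5433e+5 + 5.3852*I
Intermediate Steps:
r = -124 (r = (112 - 12*1*3) - 200 = (112 - 12*3) - 200 = (112 - 36) - 200 = 76 - 200 = -124)
c(y) = I*√29 (c(y) = √(-29) = I*√29)
c(r) + h = I*√29 - 454329 = -454329 + I*√29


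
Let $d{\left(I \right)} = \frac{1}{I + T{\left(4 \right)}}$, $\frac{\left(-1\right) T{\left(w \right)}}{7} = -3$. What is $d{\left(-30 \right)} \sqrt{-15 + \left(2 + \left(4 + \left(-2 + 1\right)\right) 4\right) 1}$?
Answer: $- \frac{i}{9} \approx - 0.11111 i$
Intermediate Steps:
$T{\left(w \right)} = 21$ ($T{\left(w \right)} = \left(-7\right) \left(-3\right) = 21$)
$d{\left(I \right)} = \frac{1}{21 + I}$ ($d{\left(I \right)} = \frac{1}{I + 21} = \frac{1}{21 + I}$)
$d{\left(-30 \right)} \sqrt{-15 + \left(2 + \left(4 + \left(-2 + 1\right)\right) 4\right) 1} = \frac{\sqrt{-15 + \left(2 + \left(4 + \left(-2 + 1\right)\right) 4\right) 1}}{21 - 30} = \frac{\sqrt{-15 + \left(2 + \left(4 - 1\right) 4\right) 1}}{-9} = - \frac{\sqrt{-15 + \left(2 + 3 \cdot 4\right) 1}}{9} = - \frac{\sqrt{-15 + \left(2 + 12\right) 1}}{9} = - \frac{\sqrt{-15 + 14 \cdot 1}}{9} = - \frac{\sqrt{-15 + 14}}{9} = - \frac{\sqrt{-1}}{9} = - \frac{i}{9}$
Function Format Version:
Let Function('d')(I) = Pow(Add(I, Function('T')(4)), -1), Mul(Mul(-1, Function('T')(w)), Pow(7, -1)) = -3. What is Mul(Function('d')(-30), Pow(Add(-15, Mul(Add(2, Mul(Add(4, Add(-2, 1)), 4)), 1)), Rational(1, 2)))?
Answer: Mul(Rational(-1, 9), I) ≈ Mul(-0.11111, I)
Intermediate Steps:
Function('T')(w) = 21 (Function('T')(w) = Mul(-7, -3) = 21)
Function('d')(I) = Pow(Add(21, I), -1) (Function('d')(I) = Pow(Add(I, 21), -1) = Pow(Add(21, I), -1))
Mul(Function('d')(-30), Pow(Add(-15, Mul(Add(2, Mul(Add(4, Add(-2, 1)), 4)), 1)), Rational(1, 2))) = Mul(Pow(Add(21, -30), -1), Pow(Add(-15, Mul(Add(2, Mul(Add(4, Add(-2, 1)), 4)), 1)), Rational(1, 2))) = Mul(Pow(-9, -1), Pow(Add(-15, Mul(Add(2, Mul(Add(4, -1), 4)), 1)), Rational(1, 2))) = Mul(Rational(-1, 9), Pow(Add(-15, Mul(Add(2, Mul(3, 4)), 1)), Rational(1, 2))) = Mul(Rational(-1, 9), Pow(Add(-15, Mul(Add(2, 12), 1)), Rational(1, 2))) = Mul(Rational(-1, 9), Pow(Add(-15, Mul(14, 1)), Rational(1, 2))) = Mul(Rational(-1, 9), Pow(Add(-15, 14), Rational(1, 2))) = Mul(Rational(-1, 9), Pow(-1, Rational(1, 2))) = Mul(Rational(-1, 9), I)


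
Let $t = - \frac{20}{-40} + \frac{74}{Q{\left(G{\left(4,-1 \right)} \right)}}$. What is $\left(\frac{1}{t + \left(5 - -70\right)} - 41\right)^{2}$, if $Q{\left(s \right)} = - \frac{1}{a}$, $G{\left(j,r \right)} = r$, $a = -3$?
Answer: $\frac{595018449}{354025} \approx 1680.7$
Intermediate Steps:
$Q{\left(s \right)} = \frac{1}{3}$ ($Q{\left(s \right)} = - \frac{1}{-3} = \left(-1\right) \left(- \frac{1}{3}\right) = \frac{1}{3}$)
$t = \frac{445}{2}$ ($t = - \frac{20}{-40} + 74 \frac{1}{\frac{1}{3}} = \left(-20\right) \left(- \frac{1}{40}\right) + 74 \cdot 3 = \frac{1}{2} + 222 = \frac{445}{2} \approx 222.5$)
$\left(\frac{1}{t + \left(5 - -70\right)} - 41\right)^{2} = \left(\frac{1}{\frac{445}{2} + \left(5 - -70\right)} - 41\right)^{2} = \left(\frac{1}{\frac{445}{2} + \left(5 + 70\right)} - 41\right)^{2} = \left(\frac{1}{\frac{445}{2} + 75} - 41\right)^{2} = \left(\frac{1}{\frac{595}{2}} - 41\right)^{2} = \left(\frac{2}{595} - 41\right)^{2} = \left(- \frac{24393}{595}\right)^{2} = \frac{595018449}{354025}$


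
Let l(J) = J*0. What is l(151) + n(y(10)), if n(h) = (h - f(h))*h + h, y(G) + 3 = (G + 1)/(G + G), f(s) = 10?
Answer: 11221/400 ≈ 28.052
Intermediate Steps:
l(J) = 0
y(G) = -3 + (1 + G)/(2*G) (y(G) = -3 + (G + 1)/(G + G) = -3 + (1 + G)/((2*G)) = -3 + (1 + G)*(1/(2*G)) = -3 + (1 + G)/(2*G))
n(h) = h + h*(-10 + h) (n(h) = (h - 1*10)*h + h = (h - 10)*h + h = (-10 + h)*h + h = h*(-10 + h) + h = h + h*(-10 + h))
l(151) + n(y(10)) = 0 + ((½)*(1 - 5*10)/10)*(-9 + (½)*(1 - 5*10)/10) = 0 + ((½)*(⅒)*(1 - 50))*(-9 + (½)*(⅒)*(1 - 50)) = 0 + ((½)*(⅒)*(-49))*(-9 + (½)*(⅒)*(-49)) = 0 - 49*(-9 - 49/20)/20 = 0 - 49/20*(-229/20) = 0 + 11221/400 = 11221/400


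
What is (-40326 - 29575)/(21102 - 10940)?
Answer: -69901/10162 ≈ -6.8787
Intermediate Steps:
(-40326 - 29575)/(21102 - 10940) = -69901/10162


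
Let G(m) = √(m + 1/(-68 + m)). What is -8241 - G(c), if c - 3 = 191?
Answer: -8241 - √342230/42 ≈ -8254.9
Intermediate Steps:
c = 194 (c = 3 + 191 = 194)
-8241 - G(c) = -8241 - √((1 + 194*(-68 + 194))/(-68 + 194)) = -8241 - √((1 + 194*126)/126) = -8241 - √((1 + 24444)/126) = -8241 - √((1/126)*24445) = -8241 - √(24445/126) = -8241 - √342230/42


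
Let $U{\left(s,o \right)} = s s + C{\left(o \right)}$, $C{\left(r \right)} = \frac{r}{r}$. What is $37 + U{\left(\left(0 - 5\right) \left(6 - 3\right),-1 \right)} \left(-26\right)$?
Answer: $-5839$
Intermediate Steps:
$C{\left(r \right)} = 1$
$U{\left(s,o \right)} = 1 + s^{2}$ ($U{\left(s,o \right)} = s s + 1 = s^{2} + 1 = 1 + s^{2}$)
$37 + U{\left(\left(0 - 5\right) \left(6 - 3\right),-1 \right)} \left(-26\right) = 37 + \left(1 + \left(\left(0 - 5\right) \left(6 - 3\right)\right)^{2}\right) \left(-26\right) = 37 + \left(1 + \left(\left(-5\right) 3\right)^{2}\right) \left(-26\right) = 37 + \left(1 + \left(-15\right)^{2}\right) \left(-26\right) = 37 + \left(1 + 225\right) \left(-26\right) = 37 + 226 \left(-26\right) = 37 - 5876 = -5839$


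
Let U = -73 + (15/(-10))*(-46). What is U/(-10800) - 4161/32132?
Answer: -1400321/10844550 ≈ -0.12913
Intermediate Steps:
U = -4 (U = -73 + (15*(-1/10))*(-46) = -73 - 3/2*(-46) = -73 + 69 = -4)
U/(-10800) - 4161/32132 = -4/(-10800) - 4161/32132 = -4*(-1/10800) - 4161*1/32132 = 1/2700 - 4161/32132 = -1400321/10844550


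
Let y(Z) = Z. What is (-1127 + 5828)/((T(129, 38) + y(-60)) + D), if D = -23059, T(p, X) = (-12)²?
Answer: -4701/22975 ≈ -0.20461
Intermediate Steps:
T(p, X) = 144
(-1127 + 5828)/((T(129, 38) + y(-60)) + D) = (-1127 + 5828)/((144 - 60) - 23059) = 4701/(84 - 23059) = 4701/(-22975) = 4701*(-1/22975) = -4701/22975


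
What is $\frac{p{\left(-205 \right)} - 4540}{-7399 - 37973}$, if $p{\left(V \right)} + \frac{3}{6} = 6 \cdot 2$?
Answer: $\frac{3019}{30248} \approx 0.099808$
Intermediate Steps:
$p{\left(V \right)} = \frac{23}{2}$ ($p{\left(V \right)} = - \frac{1}{2} + 6 \cdot 2 = - \frac{1}{2} + 12 = \frac{23}{2}$)
$\frac{p{\left(-205 \right)} - 4540}{-7399 - 37973} = \frac{\frac{23}{2} - 4540}{-7399 - 37973} = - \frac{9057}{2 \left(-45372\right)} = \left(- \frac{9057}{2}\right) \left(- \frac{1}{45372}\right) = \frac{3019}{30248}$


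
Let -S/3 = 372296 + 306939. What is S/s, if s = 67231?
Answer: -2037705/67231 ≈ -30.309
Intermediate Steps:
S = -2037705 (S = -3*(372296 + 306939) = -3*679235 = -2037705)
S/s = -2037705/67231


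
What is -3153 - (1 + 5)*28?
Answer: -3321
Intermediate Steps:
-3153 - (1 + 5)*28 = -3153 - 6*28 = -3153 - 1*168 = -3153 - 168 = -3321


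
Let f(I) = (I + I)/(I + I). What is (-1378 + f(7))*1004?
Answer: -1382508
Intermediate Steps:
f(I) = 1 (f(I) = (2*I)/((2*I)) = (2*I)*(1/(2*I)) = 1)
(-1378 + f(7))*1004 = (-1378 + 1)*1004 = -1377*1004 = -1382508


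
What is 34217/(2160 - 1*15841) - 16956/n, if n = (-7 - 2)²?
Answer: -8694319/41043 ≈ -211.83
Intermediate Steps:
n = 81 (n = (-9)² = 81)
34217/(2160 - 1*15841) - 16956/n = 34217/(2160 - 1*15841) - 16956/81 = 34217/(2160 - 15841) - 16956*1/81 = 34217/(-13681) - 628/3 = 34217*(-1/13681) - 628/3 = -34217/13681 - 628/3 = -8694319/41043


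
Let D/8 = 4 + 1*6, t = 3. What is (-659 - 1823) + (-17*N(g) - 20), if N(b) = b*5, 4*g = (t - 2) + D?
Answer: -16893/4 ≈ -4223.3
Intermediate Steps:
D = 80 (D = 8*(4 + 1*6) = 8*(4 + 6) = 8*10 = 80)
g = 81/4 (g = ((3 - 2) + 80)/4 = (1 + 80)/4 = (¼)*81 = 81/4 ≈ 20.250)
N(b) = 5*b
(-659 - 1823) + (-17*N(g) - 20) = (-659 - 1823) + (-85*81/4 - 20) = -2482 + (-17*405/4 - 20) = -2482 + (-6885/4 - 20) = -2482 - 6965/4 = -16893/4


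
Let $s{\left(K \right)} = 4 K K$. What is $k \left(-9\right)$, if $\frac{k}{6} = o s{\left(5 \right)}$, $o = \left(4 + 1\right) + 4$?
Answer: $-48600$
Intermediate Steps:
$s{\left(K \right)} = 4 K^{2}$
$o = 9$ ($o = 5 + 4 = 9$)
$k = 5400$ ($k = 6 \cdot 9 \cdot 4 \cdot 5^{2} = 6 \cdot 9 \cdot 4 \cdot 25 = 6 \cdot 9 \cdot 100 = 6 \cdot 900 = 5400$)
$k \left(-9\right) = 5400 \left(-9\right) = -48600$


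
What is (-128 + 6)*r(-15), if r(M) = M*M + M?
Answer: -25620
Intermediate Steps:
r(M) = M + M² (r(M) = M² + M = M + M²)
(-128 + 6)*r(-15) = (-128 + 6)*(-15*(1 - 15)) = -(-1830)*(-14) = -122*210 = -25620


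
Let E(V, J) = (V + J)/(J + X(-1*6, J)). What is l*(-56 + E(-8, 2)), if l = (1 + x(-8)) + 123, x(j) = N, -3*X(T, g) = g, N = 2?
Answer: -7623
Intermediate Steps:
X(T, g) = -g/3
x(j) = 2
l = 126 (l = (1 + 2) + 123 = 3 + 123 = 126)
E(V, J) = 3*(J + V)/(2*J) (E(V, J) = (V + J)/(J - J/3) = (J + V)/((2*J/3)) = (J + V)*(3/(2*J)) = 3*(J + V)/(2*J))
l*(-56 + E(-8, 2)) = 126*(-56 + (3/2)*(2 - 8)/2) = 126*(-56 + (3/2)*(1/2)*(-6)) = 126*(-56 - 9/2) = 126*(-121/2) = -7623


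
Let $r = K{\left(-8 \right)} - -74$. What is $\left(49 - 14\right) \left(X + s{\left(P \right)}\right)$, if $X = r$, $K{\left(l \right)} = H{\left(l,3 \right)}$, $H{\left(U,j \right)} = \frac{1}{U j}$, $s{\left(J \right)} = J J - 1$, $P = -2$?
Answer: $\frac{64645}{24} \approx 2693.5$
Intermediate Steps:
$s{\left(J \right)} = -1 + J^{2}$ ($s{\left(J \right)} = J^{2} - 1 = -1 + J^{2}$)
$H{\left(U,j \right)} = \frac{1}{U j}$
$K{\left(l \right)} = \frac{1}{3 l}$ ($K{\left(l \right)} = \frac{1}{l 3} = \frac{1}{l} \frac{1}{3} = \frac{1}{3 l}$)
$r = \frac{1775}{24}$ ($r = \frac{1}{3 \left(-8\right)} - -74 = \frac{1}{3} \left(- \frac{1}{8}\right) + 74 = - \frac{1}{24} + 74 = \frac{1775}{24} \approx 73.958$)
$X = \frac{1775}{24} \approx 73.958$
$\left(49 - 14\right) \left(X + s{\left(P \right)}\right) = \left(49 - 14\right) \left(\frac{1775}{24} - \left(1 - \left(-2\right)^{2}\right)\right) = 35 \left(\frac{1775}{24} + \left(-1 + 4\right)\right) = 35 \left(\frac{1775}{24} + 3\right) = 35 \cdot \frac{1847}{24} = \frac{64645}{24}$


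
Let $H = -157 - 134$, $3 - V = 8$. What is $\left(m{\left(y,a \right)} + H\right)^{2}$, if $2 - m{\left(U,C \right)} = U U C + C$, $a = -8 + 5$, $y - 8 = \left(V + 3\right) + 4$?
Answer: $196$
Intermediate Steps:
$V = -5$ ($V = 3 - 8 = -5$)
$y = 10$ ($y = 8 + \left(\left(-5 + 3\right) + 4\right) = 8 + \left(-2 + 4\right) = 8 + 2 = 10$)
$a = -3$
$H = -291$
$m{\left(U,C \right)} = 2 - C - C U^{2}$ ($m{\left(U,C \right)} = 2 - \left(U U C + C\right) = 2 - \left(U^{2} C + C\right) = 2 - \left(C U^{2} + C\right) = 2 - \left(C + C U^{2}\right) = 2 - C - C U^{2}$)
$\left(m{\left(y,a \right)} + H\right)^{2} = \left(\left(2 - -3 - - 3 \cdot 10^{2}\right) - 291\right)^{2} = \left(\left(2 + 3 - \left(-3\right) 100\right) - 291\right)^{2} = \left(\left(2 + 3 + 300\right) - 291\right)^{2} = \left(305 - 291\right)^{2} = 14^{2} = 196$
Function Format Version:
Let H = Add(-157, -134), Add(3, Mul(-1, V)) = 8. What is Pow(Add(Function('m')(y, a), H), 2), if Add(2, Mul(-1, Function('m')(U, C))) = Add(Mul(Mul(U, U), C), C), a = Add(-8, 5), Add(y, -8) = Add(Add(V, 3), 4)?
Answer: 196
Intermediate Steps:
V = -5 (V = Add(3, Mul(-1, 8)) = Add(3, -8) = -5)
y = 10 (y = Add(8, Add(Add(-5, 3), 4)) = Add(8, Add(-2, 4)) = Add(8, 2) = 10)
a = -3
H = -291
Function('m')(U, C) = Add(2, Mul(-1, C), Mul(-1, C, Pow(U, 2))) (Function('m')(U, C) = Add(2, Mul(-1, Add(Mul(Mul(U, U), C), C))) = Add(2, Mul(-1, Add(Mul(Pow(U, 2), C), C))) = Add(2, Mul(-1, Add(Mul(C, Pow(U, 2)), C))) = Add(2, Mul(-1, Add(C, Mul(C, Pow(U, 2))))) = Add(2, Add(Mul(-1, C), Mul(-1, C, Pow(U, 2)))) = Add(2, Mul(-1, C), Mul(-1, C, Pow(U, 2))))
Pow(Add(Function('m')(y, a), H), 2) = Pow(Add(Add(2, Mul(-1, -3), Mul(-1, -3, Pow(10, 2))), -291), 2) = Pow(Add(Add(2, 3, Mul(-1, -3, 100)), -291), 2) = Pow(Add(Add(2, 3, 300), -291), 2) = Pow(Add(305, -291), 2) = Pow(14, 2) = 196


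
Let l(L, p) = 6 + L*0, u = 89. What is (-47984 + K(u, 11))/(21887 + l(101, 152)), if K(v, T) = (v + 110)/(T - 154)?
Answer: -6861911/3130699 ≈ -2.1918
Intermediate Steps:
l(L, p) = 6 (l(L, p) = 6 + 0 = 6)
K(v, T) = (110 + v)/(-154 + T)
(-47984 + K(u, 11))/(21887 + l(101, 152)) = (-47984 + (110 + 89)/(-154 + 11))/(21887 + 6) = (-47984 + 199/(-143))/21893 = (-47984 - 1/143*199)*(1/21893) = (-47984 - 199/143)*(1/21893) = -6861911/143*1/21893 = -6861911/3130699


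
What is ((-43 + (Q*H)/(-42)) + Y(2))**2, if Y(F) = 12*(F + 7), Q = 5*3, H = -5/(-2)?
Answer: 3222025/784 ≈ 4109.7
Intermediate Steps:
H = 5/2 (H = -5*(-1/2) = 5/2 ≈ 2.5000)
Q = 15
Y(F) = 84 + 12*F (Y(F) = 12*(7 + F) = 84 + 12*F)
((-43 + (Q*H)/(-42)) + Y(2))**2 = ((-43 + (15*(5/2))/(-42)) + (84 + 12*2))**2 = ((-43 + (75/2)*(-1/42)) + (84 + 24))**2 = ((-43 - 25/28) + 108)**2 = (-1229/28 + 108)**2 = (1795/28)**2 = 3222025/784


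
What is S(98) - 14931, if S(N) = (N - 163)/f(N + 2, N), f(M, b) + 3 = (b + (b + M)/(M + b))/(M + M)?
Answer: -7467431/501 ≈ -14905.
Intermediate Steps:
f(M, b) = -3 + (1 + b)/(2*M) (f(M, b) = -3 + (b + (b + M)/(M + b))/(M + M) = -3 + (b + (M + b)/(M + b))/((2*M)) = -3 + (b + 1)*(1/(2*M)) = -3 + (1 + b)*(1/(2*M)) = -3 + (1 + b)/(2*M))
S(N) = 2*(-163 + N)*(2 + N)/(-11 - 5*N) (S(N) = (N - 163)/(((1 + N - 6*(N + 2))/(2*(N + 2)))) = (-163 + N)/(((1 + N - 6*(2 + N))/(2*(2 + N)))) = (-163 + N)/(((1 + N + (-12 - 6*N))/(2*(2 + N)))) = (-163 + N)/(((-11 - 5*N)/(2*(2 + N)))) = (-163 + N)*(2*(2 + N)/(-11 - 5*N)) = 2*(-163 + N)*(2 + N)/(-11 - 5*N))
S(98) - 14931 = 2*(-163 + 98)*(2 + 98)/(-11 - 5*98) - 14931 = 2*(-65)*100/(-11 - 490) - 14931 = 2*(-65)*100/(-501) - 14931 = 2*(-1/501)*(-65)*100 - 14931 = 13000/501 - 14931 = -7467431/501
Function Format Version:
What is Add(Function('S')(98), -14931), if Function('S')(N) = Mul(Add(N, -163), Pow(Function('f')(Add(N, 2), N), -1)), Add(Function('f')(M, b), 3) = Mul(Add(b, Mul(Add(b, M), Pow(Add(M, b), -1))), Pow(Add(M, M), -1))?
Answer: Rational(-7467431, 501) ≈ -14905.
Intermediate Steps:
Function('f')(M, b) = Add(-3, Mul(Rational(1, 2), Pow(M, -1), Add(1, b))) (Function('f')(M, b) = Add(-3, Mul(Add(b, Mul(Add(b, M), Pow(Add(M, b), -1))), Pow(Add(M, M), -1))) = Add(-3, Mul(Add(b, Mul(Add(M, b), Pow(Add(M, b), -1))), Pow(Mul(2, M), -1))) = Add(-3, Mul(Add(b, 1), Mul(Rational(1, 2), Pow(M, -1)))) = Add(-3, Mul(Add(1, b), Mul(Rational(1, 2), Pow(M, -1)))) = Add(-3, Mul(Rational(1, 2), Pow(M, -1), Add(1, b))))
Function('S')(N) = Mul(2, Pow(Add(-11, Mul(-5, N)), -1), Add(-163, N), Add(2, N)) (Function('S')(N) = Mul(Add(N, -163), Pow(Mul(Rational(1, 2), Pow(Add(N, 2), -1), Add(1, N, Mul(-6, Add(N, 2)))), -1)) = Mul(Add(-163, N), Pow(Mul(Rational(1, 2), Pow(Add(2, N), -1), Add(1, N, Mul(-6, Add(2, N)))), -1)) = Mul(Add(-163, N), Pow(Mul(Rational(1, 2), Pow(Add(2, N), -1), Add(1, N, Add(-12, Mul(-6, N)))), -1)) = Mul(Add(-163, N), Pow(Mul(Rational(1, 2), Pow(Add(2, N), -1), Add(-11, Mul(-5, N))), -1)) = Mul(Add(-163, N), Mul(2, Pow(Add(-11, Mul(-5, N)), -1), Add(2, N))) = Mul(2, Pow(Add(-11, Mul(-5, N)), -1), Add(-163, N), Add(2, N)))
Add(Function('S')(98), -14931) = Add(Mul(2, Pow(Add(-11, Mul(-5, 98)), -1), Add(-163, 98), Add(2, 98)), -14931) = Add(Mul(2, Pow(Add(-11, -490), -1), -65, 100), -14931) = Add(Mul(2, Pow(-501, -1), -65, 100), -14931) = Add(Mul(2, Rational(-1, 501), -65, 100), -14931) = Add(Rational(13000, 501), -14931) = Rational(-7467431, 501)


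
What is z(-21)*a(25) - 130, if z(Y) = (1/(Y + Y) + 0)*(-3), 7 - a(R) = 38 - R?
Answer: -913/7 ≈ -130.43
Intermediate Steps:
a(R) = -31 + R (a(R) = 7 - (38 - R) = 7 + (-38 + R) = -31 + R)
z(Y) = -3/(2*Y) (z(Y) = (1/(2*Y) + 0)*(-3) = (1/(2*Y))*(-3) = -3/(2*Y))
z(-21)*a(25) - 130 = (-3/2/(-21))*(-31 + 25) - 130 = -3/2*(-1/21)*(-6) - 130 = (1/14)*(-6) - 130 = -3/7 - 130 = -913/7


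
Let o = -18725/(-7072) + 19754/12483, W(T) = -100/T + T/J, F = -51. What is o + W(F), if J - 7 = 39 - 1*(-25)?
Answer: 34302217897/6267864096 ≈ 5.4727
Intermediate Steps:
J = 71 (J = 7 + (39 - 1*(-25)) = 7 + (39 + 25) = 7 + 64 = 71)
W(T) = -100/T + T/71
o = 373444463/88279776 (o = -18725*(-1/7072) + 19754*(1/12483) = 18725/7072 + 19754/12483 = 373444463/88279776 ≈ 4.2302)
o + W(F) = 373444463/88279776 + (-100/(-51) + (1/71)*(-51)) = 373444463/88279776 + (-100*(-1/51) - 51/71) = 373444463/88279776 + (100/51 - 51/71) = 373444463/88279776 + 4499/3621 = 34302217897/6267864096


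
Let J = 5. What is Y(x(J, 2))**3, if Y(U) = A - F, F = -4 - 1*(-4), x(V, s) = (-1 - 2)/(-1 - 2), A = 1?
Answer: 1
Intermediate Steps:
x(V, s) = 1 (x(V, s) = -3/(-3) = -3*(-1/3) = 1)
F = 0 (F = -4 + 4 = 0)
Y(U) = 1 (Y(U) = 1 - 1*0 = 1 + 0 = 1)
Y(x(J, 2))**3 = 1**3 = 1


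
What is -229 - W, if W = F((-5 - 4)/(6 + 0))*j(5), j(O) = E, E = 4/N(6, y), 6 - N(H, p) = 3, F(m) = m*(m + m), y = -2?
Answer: -235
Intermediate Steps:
F(m) = 2*m**2 (F(m) = m*(2*m) = 2*m**2)
N(H, p) = 3 (N(H, p) = 6 - 1*3 = 6 - 3 = 3)
E = 4/3 ≈ 1.3333
j(O) = 4/3
W = 6 (W = (2*((-5 - 4)/(6 + 0))**2)*(4/3) = (2*(-9/6)**2)*(4/3) = (2*(-9*1/6)**2)*(4/3) = (2*(-3/2)**2)*(4/3) = (2*(9/4))*(4/3) = (9/2)*(4/3) = 6)
-229 - W = -229 - 1*6 = -229 - 6 = -235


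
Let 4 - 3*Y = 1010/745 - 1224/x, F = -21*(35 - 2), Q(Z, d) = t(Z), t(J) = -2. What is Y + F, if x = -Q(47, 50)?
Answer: -218189/447 ≈ -488.12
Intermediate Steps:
Q(Z, d) = -2
F = -693 (F = -21*33 = -693)
x = 2 (x = -1*(-2) = 2)
Y = 91582/447 (Y = 4/3 - (1010/745 - 1224/2)/3 = 4/3 - (1010*(1/745) - 1224*½)/3 = 4/3 - (202/149 - 612)/3 = 4/3 - ⅓*(-90986/149) = 4/3 + 90986/447 = 91582/447 ≈ 204.88)
Y + F = 91582/447 - 693 = -218189/447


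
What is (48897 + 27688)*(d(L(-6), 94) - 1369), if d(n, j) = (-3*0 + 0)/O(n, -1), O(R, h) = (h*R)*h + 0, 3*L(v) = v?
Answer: -104844865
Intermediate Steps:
L(v) = v/3
O(R, h) = R*h² (O(R, h) = (R*h)*h + 0 = R*h² + 0 = R*h²)
d(n, j) = 0 (d(n, j) = (-3*0 + 0)/((n*(-1)²)) = (0 + 0)/((n*1)) = 0/n = 0)
(48897 + 27688)*(d(L(-6), 94) - 1369) = (48897 + 27688)*(0 - 1369) = 76585*(-1369) = -104844865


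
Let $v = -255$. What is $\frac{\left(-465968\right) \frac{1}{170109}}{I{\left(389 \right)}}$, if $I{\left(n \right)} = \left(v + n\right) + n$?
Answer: $- \frac{465968}{88967007} \approx -0.0052375$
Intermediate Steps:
$I{\left(n \right)} = -255 + 2 n$ ($I{\left(n \right)} = \left(-255 + n\right) + n = -255 + 2 n$)
$\frac{\left(-465968\right) \frac{1}{170109}}{I{\left(389 \right)}} = \frac{\left(-465968\right) \frac{1}{170109}}{-255 + 2 \cdot 389} = \frac{\left(-465968\right) \frac{1}{170109}}{-255 + 778} = - \frac{465968}{170109 \cdot 523} = \left(- \frac{465968}{170109}\right) \frac{1}{523} = - \frac{465968}{88967007}$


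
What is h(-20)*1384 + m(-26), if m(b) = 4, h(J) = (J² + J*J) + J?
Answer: 1079524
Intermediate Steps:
h(J) = J + 2*J² (h(J) = (J² + J²) + J = 2*J² + J = J + 2*J²)
h(-20)*1384 + m(-26) = -20*(1 + 2*(-20))*1384 + 4 = -20*(1 - 40)*1384 + 4 = -20*(-39)*1384 + 4 = 780*1384 + 4 = 1079520 + 4 = 1079524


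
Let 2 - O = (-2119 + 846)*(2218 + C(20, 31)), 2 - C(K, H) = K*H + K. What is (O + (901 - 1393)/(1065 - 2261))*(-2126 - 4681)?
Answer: -4093671130467/299 ≈ -1.3691e+10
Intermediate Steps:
C(K, H) = 2 - K - H*K (C(K, H) = 2 - (K*H + K) = 2 - (H*K + K) = 2 - (K + H*K) = 2 + (-K - H*K) = 2 - K - H*K)
O = 2011342 (O = 2 - (-2119 + 846)*(2218 + (2 - 1*20 - 1*31*20)) = 2 - (-1273)*(2218 + (2 - 20 - 620)) = 2 - (-1273)*(2218 - 638) = 2 - (-1273)*1580 = 2 - 1*(-2011340) = 2 + 2011340 = 2011342)
(O + (901 - 1393)/(1065 - 2261))*(-2126 - 4681) = (2011342 + (901 - 1393)/(1065 - 2261))*(-2126 - 4681) = (2011342 - 492/(-1196))*(-6807) = (2011342 - 492*(-1/1196))*(-6807) = (2011342 + 123/299)*(-6807) = (601391381/299)*(-6807) = -4093671130467/299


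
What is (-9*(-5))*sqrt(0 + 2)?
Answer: 45*sqrt(2) ≈ 63.640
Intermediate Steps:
(-9*(-5))*sqrt(0 + 2) = 45*sqrt(2)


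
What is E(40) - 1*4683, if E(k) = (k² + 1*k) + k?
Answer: -3003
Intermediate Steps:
E(k) = k² + 2*k (E(k) = (k² + k) + k = (k + k²) + k = k² + 2*k)
E(40) - 1*4683 = 40*(2 + 40) - 1*4683 = 40*42 - 4683 = 1680 - 4683 = -3003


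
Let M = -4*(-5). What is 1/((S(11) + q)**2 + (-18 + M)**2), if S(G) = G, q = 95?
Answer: 1/11240 ≈ 8.8968e-5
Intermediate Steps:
M = 20
1/((S(11) + q)**2 + (-18 + M)**2) = 1/((11 + 95)**2 + (-18 + 20)**2) = 1/(106**2 + 2**2) = 1/(11236 + 4) = 1/11240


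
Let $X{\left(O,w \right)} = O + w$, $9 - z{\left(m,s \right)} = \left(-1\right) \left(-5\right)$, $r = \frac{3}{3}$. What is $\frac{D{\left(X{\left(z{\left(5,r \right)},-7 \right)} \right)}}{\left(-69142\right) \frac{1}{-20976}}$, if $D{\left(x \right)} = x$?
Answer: $- \frac{31464}{34571} \approx -0.91013$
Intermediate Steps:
$r = 1$ ($r = 3 \cdot \frac{1}{3} = 1$)
$z{\left(m,s \right)} = 4$ ($z{\left(m,s \right)} = 9 - \left(-1\right) \left(-5\right) = 9 - 5 = 4$)
$\frac{D{\left(X{\left(z{\left(5,r \right)},-7 \right)} \right)}}{\left(-69142\right) \frac{1}{-20976}} = \frac{4 - 7}{\left(-69142\right) \frac{1}{-20976}} = - \frac{3}{\left(-69142\right) \left(- \frac{1}{20976}\right)} = - \frac{3}{\frac{34571}{10488}} = \left(-3\right) \frac{10488}{34571} = - \frac{31464}{34571}$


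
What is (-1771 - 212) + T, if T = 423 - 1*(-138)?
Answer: -1422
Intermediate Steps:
T = 561 (T = 423 + 138 = 561)
(-1771 - 212) + T = (-1771 - 212) + 561 = -1983 + 561 = -1422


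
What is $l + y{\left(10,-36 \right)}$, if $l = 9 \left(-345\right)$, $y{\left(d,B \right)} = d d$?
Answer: $-3005$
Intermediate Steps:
$y{\left(d,B \right)} = d^{2}$
$l = -3105$
$l + y{\left(10,-36 \right)} = -3105 + 10^{2} = -3105 + 100 = -3005$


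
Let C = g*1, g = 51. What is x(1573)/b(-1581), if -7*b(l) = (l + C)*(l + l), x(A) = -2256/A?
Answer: 1316/634162815 ≈ 2.0752e-6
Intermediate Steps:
C = 51 (C = 51*1 = 51)
b(l) = -2*l*(51 + l)/7 (b(l) = -(l + 51)*(l + l)/7 = -(51 + l)*2*l/7 = -2*l*(51 + l)/7)
x(1573)/b(-1581) = (-2256/1573)/((-2/7*(-1581)*(51 - 1581))) = (-2256*1/1573)/((-2/7*(-1581)*(-1530))) = -2256/(1573*(-4837860/7)) = -2256/1573*(-7/4837860) = 1316/634162815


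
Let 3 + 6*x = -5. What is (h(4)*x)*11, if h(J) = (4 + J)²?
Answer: -2816/3 ≈ -938.67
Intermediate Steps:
x = -4/3 (x = -½ + (⅙)*(-5) = -½ - ⅚ = -4/3 ≈ -1.3333)
(h(4)*x)*11 = ((4 + 4)²*(-4/3))*11 = (8²*(-4/3))*11 = (64*(-4/3))*11 = -256/3*11 = -2816/3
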